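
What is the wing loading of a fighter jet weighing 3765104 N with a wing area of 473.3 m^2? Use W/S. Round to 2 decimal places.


Step 1: Wing loading = W / S = 3765104 / 473.3
Step 2: Wing loading = 7955.01 N/m^2

7955.01


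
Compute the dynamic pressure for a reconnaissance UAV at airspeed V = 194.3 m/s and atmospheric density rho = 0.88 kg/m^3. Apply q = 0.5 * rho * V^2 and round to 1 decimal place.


Step 1: V^2 = 194.3^2 = 37752.49
Step 2: q = 0.5 * 0.88 * 37752.49
Step 3: q = 16611.1 Pa

16611.1


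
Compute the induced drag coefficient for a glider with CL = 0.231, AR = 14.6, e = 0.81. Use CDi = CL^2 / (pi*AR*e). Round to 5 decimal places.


Step 1: CL^2 = 0.231^2 = 0.053361
Step 2: pi * AR * e = 3.14159 * 14.6 * 0.81 = 37.152475
Step 3: CDi = 0.053361 / 37.152475 = 0.00144

0.00144


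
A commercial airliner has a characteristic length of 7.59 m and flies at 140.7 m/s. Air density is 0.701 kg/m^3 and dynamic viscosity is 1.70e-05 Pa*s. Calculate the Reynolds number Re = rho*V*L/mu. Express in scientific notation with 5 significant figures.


Step 1: Numerator = rho * V * L = 0.701 * 140.7 * 7.59 = 748.607013
Step 2: Re = 748.607013 / 1.70e-05
Step 3: Re = 4.4036e+07

4.4036e+07


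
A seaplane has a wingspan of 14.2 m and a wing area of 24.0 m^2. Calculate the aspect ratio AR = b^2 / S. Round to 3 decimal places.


Step 1: b^2 = 14.2^2 = 201.64
Step 2: AR = 201.64 / 24.0 = 8.402

8.402


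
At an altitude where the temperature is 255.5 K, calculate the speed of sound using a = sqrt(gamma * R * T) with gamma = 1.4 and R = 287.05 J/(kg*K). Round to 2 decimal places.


Step 1: gamma * R * T = 1.4 * 287.05 * 255.5 = 102677.785
Step 2: a = sqrt(102677.785) = 320.43 m/s

320.43


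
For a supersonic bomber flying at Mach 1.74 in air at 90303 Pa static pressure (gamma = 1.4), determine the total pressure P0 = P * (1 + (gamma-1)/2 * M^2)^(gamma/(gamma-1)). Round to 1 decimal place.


Step 1: (gamma-1)/2 * M^2 = 0.2 * 3.0276 = 0.60552
Step 2: 1 + 0.60552 = 1.60552
Step 3: Exponent gamma/(gamma-1) = 3.5
Step 4: P0 = 90303 * 1.60552^3.5 = 473540.6 Pa

473540.6


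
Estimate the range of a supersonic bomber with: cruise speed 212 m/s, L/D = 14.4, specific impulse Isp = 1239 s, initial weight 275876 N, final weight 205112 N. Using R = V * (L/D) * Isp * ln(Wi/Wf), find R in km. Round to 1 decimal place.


Step 1: Coefficient = V * (L/D) * Isp = 212 * 14.4 * 1239 = 3782419.2 m
Step 2: Wi/Wf = 275876 / 205112 = 1.345002
Step 3: ln(1.345002) = 0.296395
Step 4: R = 3782419.2 * 0.296395 = 1121091.3 m = 1121.1 km

1121.1


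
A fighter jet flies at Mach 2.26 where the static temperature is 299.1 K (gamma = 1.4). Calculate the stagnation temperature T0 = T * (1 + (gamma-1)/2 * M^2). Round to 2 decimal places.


Step 1: (gamma-1)/2 = 0.2
Step 2: M^2 = 5.1076
Step 3: 1 + 0.2 * 5.1076 = 2.02152
Step 4: T0 = 299.1 * 2.02152 = 604.64 K

604.64


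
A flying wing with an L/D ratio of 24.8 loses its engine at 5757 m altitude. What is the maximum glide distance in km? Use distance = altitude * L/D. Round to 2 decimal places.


Step 1: Glide distance = altitude * L/D = 5757 * 24.8 = 142773.6 m
Step 2: Convert to km: 142773.6 / 1000 = 142.77 km

142.77


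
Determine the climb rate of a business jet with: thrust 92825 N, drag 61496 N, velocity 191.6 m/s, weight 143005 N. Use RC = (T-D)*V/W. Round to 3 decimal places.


Step 1: Excess thrust = T - D = 92825 - 61496 = 31329 N
Step 2: Excess power = 31329 * 191.6 = 6002636.4 W
Step 3: RC = 6002636.4 / 143005 = 41.975 m/s

41.975


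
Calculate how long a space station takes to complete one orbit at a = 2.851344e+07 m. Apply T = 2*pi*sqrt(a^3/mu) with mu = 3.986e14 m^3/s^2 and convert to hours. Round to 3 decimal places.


Step 1: a^3 / mu = 2.318189e+22 / 3.986e14 = 5.815828e+07
Step 2: sqrt(5.815828e+07) = 7626.1576 s
Step 3: T = 2*pi * 7626.1576 = 47916.56 s
Step 4: T in hours = 47916.56 / 3600 = 13.310 hours

13.310


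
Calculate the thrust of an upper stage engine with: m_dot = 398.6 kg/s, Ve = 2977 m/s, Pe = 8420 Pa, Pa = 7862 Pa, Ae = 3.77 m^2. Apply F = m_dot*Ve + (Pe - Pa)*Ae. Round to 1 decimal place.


Step 1: Momentum thrust = m_dot * Ve = 398.6 * 2977 = 1186632.2 N
Step 2: Pressure thrust = (Pe - Pa) * Ae = (8420 - 7862) * 3.77 = 2103.66 N
Step 3: Total thrust F = 1186632.2 + 2103.66 = 1188735.9 N

1188735.9


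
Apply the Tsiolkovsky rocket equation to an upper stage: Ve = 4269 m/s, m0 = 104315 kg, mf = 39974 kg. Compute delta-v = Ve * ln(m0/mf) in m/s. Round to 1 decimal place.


Step 1: Mass ratio m0/mf = 104315 / 39974 = 2.609571
Step 2: ln(2.609571) = 0.959186
Step 3: delta-v = 4269 * 0.959186 = 4094.8 m/s

4094.8


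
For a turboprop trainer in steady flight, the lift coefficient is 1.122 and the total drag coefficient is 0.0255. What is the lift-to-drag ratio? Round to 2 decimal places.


Step 1: L/D = CL / CD = 1.122 / 0.0255
Step 2: L/D = 44.00

44.00


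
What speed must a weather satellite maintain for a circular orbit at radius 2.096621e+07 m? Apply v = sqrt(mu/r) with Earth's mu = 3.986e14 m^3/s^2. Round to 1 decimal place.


Step 1: mu / r = 3.986e14 / 2.096621e+07 = 19011542.8587
Step 2: v = sqrt(19011542.8587) = 4360.2 m/s

4360.2


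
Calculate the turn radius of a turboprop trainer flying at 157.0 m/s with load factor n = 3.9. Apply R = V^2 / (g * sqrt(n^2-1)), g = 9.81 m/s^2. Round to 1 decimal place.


Step 1: V^2 = 157.0^2 = 24649.0
Step 2: n^2 - 1 = 3.9^2 - 1 = 14.21
Step 3: sqrt(14.21) = 3.769615
Step 4: R = 24649.0 / (9.81 * 3.769615) = 666.6 m

666.6


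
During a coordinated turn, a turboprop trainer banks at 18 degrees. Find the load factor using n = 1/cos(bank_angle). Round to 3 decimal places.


Step 1: Convert 18 degrees to radians = 0.314159
Step 2: cos(18 deg) = 0.951057
Step 3: n = 1 / 0.951057 = 1.051

1.051


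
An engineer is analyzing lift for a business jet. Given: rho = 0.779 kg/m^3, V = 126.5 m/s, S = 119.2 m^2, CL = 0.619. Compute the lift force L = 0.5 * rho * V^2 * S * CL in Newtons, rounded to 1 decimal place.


Step 1: Calculate dynamic pressure q = 0.5 * 0.779 * 126.5^2 = 0.5 * 0.779 * 16002.25 = 6232.8764 Pa
Step 2: Multiply by wing area and lift coefficient: L = 6232.8764 * 119.2 * 0.619
Step 3: L = 742958.8639 * 0.619 = 459891.5 N

459891.5


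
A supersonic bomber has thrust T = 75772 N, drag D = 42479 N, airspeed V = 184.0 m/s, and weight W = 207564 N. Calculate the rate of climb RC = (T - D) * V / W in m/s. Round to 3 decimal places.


Step 1: Excess thrust = T - D = 75772 - 42479 = 33293 N
Step 2: Excess power = 33293 * 184.0 = 6125912.0 W
Step 3: RC = 6125912.0 / 207564 = 29.513 m/s

29.513


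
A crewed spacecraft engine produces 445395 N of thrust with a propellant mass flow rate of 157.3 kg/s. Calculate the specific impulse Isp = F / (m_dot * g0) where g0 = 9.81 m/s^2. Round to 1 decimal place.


Step 1: m_dot * g0 = 157.3 * 9.81 = 1543.11
Step 2: Isp = 445395 / 1543.11 = 288.6 s

288.6


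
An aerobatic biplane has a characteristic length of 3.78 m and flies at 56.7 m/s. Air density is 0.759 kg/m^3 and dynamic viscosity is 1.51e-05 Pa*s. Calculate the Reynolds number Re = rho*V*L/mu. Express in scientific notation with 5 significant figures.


Step 1: Numerator = rho * V * L = 0.759 * 56.7 * 3.78 = 162.673434
Step 2: Re = 162.673434 / 1.51e-05
Step 3: Re = 1.0773e+07

1.0773e+07


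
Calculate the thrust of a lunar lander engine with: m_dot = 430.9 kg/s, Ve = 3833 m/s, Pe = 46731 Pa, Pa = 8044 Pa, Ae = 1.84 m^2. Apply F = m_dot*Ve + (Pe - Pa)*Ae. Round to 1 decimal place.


Step 1: Momentum thrust = m_dot * Ve = 430.9 * 3833 = 1651639.7 N
Step 2: Pressure thrust = (Pe - Pa) * Ae = (46731 - 8044) * 1.84 = 71184.08 N
Step 3: Total thrust F = 1651639.7 + 71184.08 = 1722823.8 N

1722823.8


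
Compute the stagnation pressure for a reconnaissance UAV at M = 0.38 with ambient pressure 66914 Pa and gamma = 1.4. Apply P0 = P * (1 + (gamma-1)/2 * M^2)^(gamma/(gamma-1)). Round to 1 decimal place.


Step 1: (gamma-1)/2 * M^2 = 0.2 * 0.1444 = 0.02888
Step 2: 1 + 0.02888 = 1.02888
Step 3: Exponent gamma/(gamma-1) = 3.5
Step 4: P0 = 66914 * 1.02888^3.5 = 73925.4 Pa

73925.4


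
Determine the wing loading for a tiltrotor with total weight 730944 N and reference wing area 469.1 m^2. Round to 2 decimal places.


Step 1: Wing loading = W / S = 730944 / 469.1
Step 2: Wing loading = 1558.18 N/m^2

1558.18


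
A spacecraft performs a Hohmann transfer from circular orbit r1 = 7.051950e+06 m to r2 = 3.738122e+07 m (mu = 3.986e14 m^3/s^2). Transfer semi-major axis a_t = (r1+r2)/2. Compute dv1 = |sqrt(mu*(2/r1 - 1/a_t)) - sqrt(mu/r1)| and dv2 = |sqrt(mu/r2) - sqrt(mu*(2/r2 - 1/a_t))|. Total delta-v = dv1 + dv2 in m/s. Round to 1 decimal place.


Step 1: Transfer semi-major axis a_t = (7.051950e+06 + 3.738122e+07) / 2 = 2.221658e+07 m
Step 2: v1 (circular at r1) = sqrt(mu/r1) = 7518.2 m/s
Step 3: v_t1 = sqrt(mu*(2/r1 - 1/a_t)) = 9752.19 m/s
Step 4: dv1 = |9752.19 - 7518.2| = 2233.99 m/s
Step 5: v2 (circular at r2) = 3265.44 m/s, v_t2 = 1839.75 m/s
Step 6: dv2 = |3265.44 - 1839.75| = 1425.7 m/s
Step 7: Total delta-v = 2233.99 + 1425.7 = 3659.7 m/s

3659.7


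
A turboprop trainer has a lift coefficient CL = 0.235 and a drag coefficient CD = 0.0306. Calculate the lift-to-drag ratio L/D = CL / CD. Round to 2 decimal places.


Step 1: L/D = CL / CD = 0.235 / 0.0306
Step 2: L/D = 7.68

7.68


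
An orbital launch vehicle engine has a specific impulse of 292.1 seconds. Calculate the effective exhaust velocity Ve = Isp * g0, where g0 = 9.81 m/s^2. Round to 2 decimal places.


Step 1: Ve = Isp * g0 = 292.1 * 9.81
Step 2: Ve = 2865.50 m/s

2865.50


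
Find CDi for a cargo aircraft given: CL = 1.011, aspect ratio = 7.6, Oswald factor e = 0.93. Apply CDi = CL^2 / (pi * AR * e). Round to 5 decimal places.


Step 1: CL^2 = 1.011^2 = 1.022121
Step 2: pi * AR * e = 3.14159 * 7.6 * 0.93 = 22.204777
Step 3: CDi = 1.022121 / 22.204777 = 0.04603

0.04603


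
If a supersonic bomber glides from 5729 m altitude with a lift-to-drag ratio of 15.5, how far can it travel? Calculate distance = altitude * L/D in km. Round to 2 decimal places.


Step 1: Glide distance = altitude * L/D = 5729 * 15.5 = 88799.5 m
Step 2: Convert to km: 88799.5 / 1000 = 88.80 km

88.80


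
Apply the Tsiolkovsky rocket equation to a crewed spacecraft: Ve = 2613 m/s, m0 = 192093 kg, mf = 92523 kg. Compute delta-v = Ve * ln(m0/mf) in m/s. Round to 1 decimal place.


Step 1: Mass ratio m0/mf = 192093 / 92523 = 2.076165
Step 2: ln(2.076165) = 0.730522
Step 3: delta-v = 2613 * 0.730522 = 1908.9 m/s

1908.9


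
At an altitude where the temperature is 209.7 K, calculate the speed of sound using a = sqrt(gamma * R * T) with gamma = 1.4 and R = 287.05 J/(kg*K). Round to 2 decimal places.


Step 1: gamma * R * T = 1.4 * 287.05 * 209.7 = 84272.139
Step 2: a = sqrt(84272.139) = 290.30 m/s

290.30


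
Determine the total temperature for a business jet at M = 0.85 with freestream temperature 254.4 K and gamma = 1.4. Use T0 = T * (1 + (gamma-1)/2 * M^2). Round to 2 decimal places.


Step 1: (gamma-1)/2 = 0.2
Step 2: M^2 = 0.7225
Step 3: 1 + 0.2 * 0.7225 = 1.1445
Step 4: T0 = 254.4 * 1.1445 = 291.16 K

291.16


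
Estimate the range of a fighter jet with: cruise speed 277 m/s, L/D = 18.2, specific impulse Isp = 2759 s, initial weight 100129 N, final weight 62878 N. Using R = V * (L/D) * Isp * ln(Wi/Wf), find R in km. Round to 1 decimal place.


Step 1: Coefficient = V * (L/D) * Isp = 277 * 18.2 * 2759 = 13909222.6 m
Step 2: Wi/Wf = 100129 / 62878 = 1.592433
Step 3: ln(1.592433) = 0.465263
Step 4: R = 13909222.6 * 0.465263 = 6471446.8 m = 6471.4 km

6471.4


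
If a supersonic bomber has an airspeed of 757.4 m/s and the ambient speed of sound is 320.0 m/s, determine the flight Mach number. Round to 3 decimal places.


Step 1: M = V / a = 757.4 / 320.0
Step 2: M = 2.367

2.367


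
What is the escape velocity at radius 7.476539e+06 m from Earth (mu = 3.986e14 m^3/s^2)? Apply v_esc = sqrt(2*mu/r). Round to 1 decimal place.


Step 1: 2*mu/r = 2 * 3.986e14 / 7.476539e+06 = 106626876.4197
Step 2: v_esc = sqrt(106626876.4197) = 10326.0 m/s

10326.0


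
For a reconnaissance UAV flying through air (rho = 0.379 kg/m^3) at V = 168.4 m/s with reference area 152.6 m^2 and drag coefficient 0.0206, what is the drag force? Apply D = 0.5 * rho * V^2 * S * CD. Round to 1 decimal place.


Step 1: Dynamic pressure q = 0.5 * 0.379 * 168.4^2 = 5373.9471 Pa
Step 2: Drag D = q * S * CD = 5373.9471 * 152.6 * 0.0206
Step 3: D = 16893.3 N

16893.3


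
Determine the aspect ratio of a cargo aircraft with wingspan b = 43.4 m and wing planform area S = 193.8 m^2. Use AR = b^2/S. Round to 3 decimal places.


Step 1: b^2 = 43.4^2 = 1883.56
Step 2: AR = 1883.56 / 193.8 = 9.719

9.719


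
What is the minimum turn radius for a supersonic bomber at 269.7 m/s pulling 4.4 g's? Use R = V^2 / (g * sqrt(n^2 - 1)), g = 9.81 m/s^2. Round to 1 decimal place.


Step 1: V^2 = 269.7^2 = 72738.09
Step 2: n^2 - 1 = 4.4^2 - 1 = 18.36
Step 3: sqrt(18.36) = 4.284857
Step 4: R = 72738.09 / (9.81 * 4.284857) = 1730.4 m

1730.4


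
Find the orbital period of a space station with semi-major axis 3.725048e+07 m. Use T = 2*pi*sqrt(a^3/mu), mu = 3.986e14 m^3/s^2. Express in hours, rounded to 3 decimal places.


Step 1: a^3 / mu = 5.168870e+22 / 3.986e14 = 1.296756e+08
Step 2: sqrt(1.296756e+08) = 11387.5203 s
Step 3: T = 2*pi * 11387.5203 = 71549.9 s
Step 4: T in hours = 71549.9 / 3600 = 19.875 hours

19.875


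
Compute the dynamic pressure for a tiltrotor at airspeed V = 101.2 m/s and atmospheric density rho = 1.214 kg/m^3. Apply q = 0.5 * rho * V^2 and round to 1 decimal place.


Step 1: V^2 = 101.2^2 = 10241.44
Step 2: q = 0.5 * 1.214 * 10241.44
Step 3: q = 6216.6 Pa

6216.6


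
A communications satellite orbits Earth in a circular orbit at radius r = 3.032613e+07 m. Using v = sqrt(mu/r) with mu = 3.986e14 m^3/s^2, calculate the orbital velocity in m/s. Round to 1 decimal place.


Step 1: mu / r = 3.986e14 / 3.032613e+07 = 13143780.6275
Step 2: v = sqrt(13143780.6275) = 3625.4 m/s

3625.4


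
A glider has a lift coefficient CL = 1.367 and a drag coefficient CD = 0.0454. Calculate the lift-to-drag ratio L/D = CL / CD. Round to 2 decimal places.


Step 1: L/D = CL / CD = 1.367 / 0.0454
Step 2: L/D = 30.11

30.11


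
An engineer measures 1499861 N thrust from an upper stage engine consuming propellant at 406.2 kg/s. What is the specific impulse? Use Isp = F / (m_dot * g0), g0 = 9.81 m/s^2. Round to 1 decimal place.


Step 1: m_dot * g0 = 406.2 * 9.81 = 3984.82
Step 2: Isp = 1499861 / 3984.82 = 376.4 s

376.4


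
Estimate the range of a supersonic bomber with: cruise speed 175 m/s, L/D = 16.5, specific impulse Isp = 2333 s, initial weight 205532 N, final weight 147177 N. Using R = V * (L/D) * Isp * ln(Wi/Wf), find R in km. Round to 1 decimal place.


Step 1: Coefficient = V * (L/D) * Isp = 175 * 16.5 * 2333 = 6736537.5 m
Step 2: Wi/Wf = 205532 / 147177 = 1.396495
Step 3: ln(1.396495) = 0.333966
Step 4: R = 6736537.5 * 0.333966 = 2249773.1 m = 2249.8 km

2249.8


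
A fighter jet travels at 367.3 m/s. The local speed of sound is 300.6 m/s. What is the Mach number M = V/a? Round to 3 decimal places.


Step 1: M = V / a = 367.3 / 300.6
Step 2: M = 1.222

1.222


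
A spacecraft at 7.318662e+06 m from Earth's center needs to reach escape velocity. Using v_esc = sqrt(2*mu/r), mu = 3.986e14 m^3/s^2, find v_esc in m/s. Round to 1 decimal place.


Step 1: 2*mu/r = 2 * 3.986e14 / 7.318662e+06 = 108927014.2548
Step 2: v_esc = sqrt(108927014.2548) = 10436.8 m/s

10436.8


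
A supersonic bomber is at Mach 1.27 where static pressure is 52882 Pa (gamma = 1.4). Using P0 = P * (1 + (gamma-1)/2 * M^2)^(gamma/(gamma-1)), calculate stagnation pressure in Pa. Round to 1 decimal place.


Step 1: (gamma-1)/2 * M^2 = 0.2 * 1.6129 = 0.32258
Step 2: 1 + 0.32258 = 1.32258
Step 3: Exponent gamma/(gamma-1) = 3.5
Step 4: P0 = 52882 * 1.32258^3.5 = 140697.0 Pa

140697.0


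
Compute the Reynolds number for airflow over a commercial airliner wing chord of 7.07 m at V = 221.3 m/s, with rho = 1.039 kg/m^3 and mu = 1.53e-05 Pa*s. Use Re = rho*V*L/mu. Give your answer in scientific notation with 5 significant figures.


Step 1: Numerator = rho * V * L = 1.039 * 221.3 * 7.07 = 1625.610049
Step 2: Re = 1625.610049 / 1.53e-05
Step 3: Re = 1.0625e+08

1.0625e+08


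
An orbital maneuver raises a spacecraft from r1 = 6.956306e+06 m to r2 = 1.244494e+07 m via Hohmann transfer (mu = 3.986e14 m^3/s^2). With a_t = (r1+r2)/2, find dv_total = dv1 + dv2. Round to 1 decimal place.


Step 1: Transfer semi-major axis a_t = (6.956306e+06 + 1.244494e+07) / 2 = 9.700623e+06 m
Step 2: v1 (circular at r1) = sqrt(mu/r1) = 7569.71 m/s
Step 3: v_t1 = sqrt(mu*(2/r1 - 1/a_t)) = 8573.85 m/s
Step 4: dv1 = |8573.85 - 7569.71| = 1004.14 m/s
Step 5: v2 (circular at r2) = 5659.42 m/s, v_t2 = 4792.5 m/s
Step 6: dv2 = |5659.42 - 4792.5| = 866.93 m/s
Step 7: Total delta-v = 1004.14 + 866.93 = 1871.1 m/s

1871.1


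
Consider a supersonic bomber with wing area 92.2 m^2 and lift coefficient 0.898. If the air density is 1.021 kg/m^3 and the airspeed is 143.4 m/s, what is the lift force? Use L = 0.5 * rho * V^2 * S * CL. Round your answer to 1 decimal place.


Step 1: Calculate dynamic pressure q = 0.5 * 1.021 * 143.4^2 = 0.5 * 1.021 * 20563.56 = 10497.6974 Pa
Step 2: Multiply by wing area and lift coefficient: L = 10497.6974 * 92.2 * 0.898
Step 3: L = 967887.6984 * 0.898 = 869163.2 N

869163.2


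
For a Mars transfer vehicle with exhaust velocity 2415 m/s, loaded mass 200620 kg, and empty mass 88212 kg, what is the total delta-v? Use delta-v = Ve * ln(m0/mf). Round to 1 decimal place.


Step 1: Mass ratio m0/mf = 200620 / 88212 = 2.274294
Step 2: ln(2.274294) = 0.82167
Step 3: delta-v = 2415 * 0.82167 = 1984.3 m/s

1984.3


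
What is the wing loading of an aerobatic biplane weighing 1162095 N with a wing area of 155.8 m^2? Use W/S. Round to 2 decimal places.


Step 1: Wing loading = W / S = 1162095 / 155.8
Step 2: Wing loading = 7458.89 N/m^2

7458.89


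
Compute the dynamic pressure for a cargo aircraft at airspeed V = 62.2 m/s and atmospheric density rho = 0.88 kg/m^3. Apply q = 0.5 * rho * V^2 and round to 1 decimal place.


Step 1: V^2 = 62.2^2 = 3868.84
Step 2: q = 0.5 * 0.88 * 3868.84
Step 3: q = 1702.3 Pa

1702.3


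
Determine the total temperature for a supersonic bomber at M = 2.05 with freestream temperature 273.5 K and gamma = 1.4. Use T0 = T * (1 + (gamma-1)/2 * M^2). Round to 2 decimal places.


Step 1: (gamma-1)/2 = 0.2
Step 2: M^2 = 4.2025
Step 3: 1 + 0.2 * 4.2025 = 1.8405
Step 4: T0 = 273.5 * 1.8405 = 503.38 K

503.38


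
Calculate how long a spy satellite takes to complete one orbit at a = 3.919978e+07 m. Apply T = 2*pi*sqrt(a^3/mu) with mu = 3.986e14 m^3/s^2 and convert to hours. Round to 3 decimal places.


Step 1: a^3 / mu = 6.023527e+22 / 3.986e14 = 1.511171e+08
Step 2: sqrt(1.511171e+08) = 12292.9693 s
Step 3: T = 2*pi * 12292.9693 = 77239.0 s
Step 4: T in hours = 77239.0 / 3600 = 21.455 hours

21.455


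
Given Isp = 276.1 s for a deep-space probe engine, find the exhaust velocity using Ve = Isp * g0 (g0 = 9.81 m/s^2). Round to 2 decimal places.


Step 1: Ve = Isp * g0 = 276.1 * 9.81
Step 2: Ve = 2708.54 m/s

2708.54


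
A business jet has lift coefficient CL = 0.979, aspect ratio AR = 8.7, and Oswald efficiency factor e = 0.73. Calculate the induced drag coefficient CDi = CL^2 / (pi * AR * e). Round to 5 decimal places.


Step 1: CL^2 = 0.979^2 = 0.958441
Step 2: pi * AR * e = 3.14159 * 8.7 * 0.73 = 19.952255
Step 3: CDi = 0.958441 / 19.952255 = 0.04804

0.04804


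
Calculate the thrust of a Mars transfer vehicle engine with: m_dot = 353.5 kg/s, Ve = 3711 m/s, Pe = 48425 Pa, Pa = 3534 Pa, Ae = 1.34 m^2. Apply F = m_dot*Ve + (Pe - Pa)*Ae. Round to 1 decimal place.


Step 1: Momentum thrust = m_dot * Ve = 353.5 * 3711 = 1311838.5 N
Step 2: Pressure thrust = (Pe - Pa) * Ae = (48425 - 3534) * 1.34 = 60153.94 N
Step 3: Total thrust F = 1311838.5 + 60153.94 = 1371992.4 N

1371992.4


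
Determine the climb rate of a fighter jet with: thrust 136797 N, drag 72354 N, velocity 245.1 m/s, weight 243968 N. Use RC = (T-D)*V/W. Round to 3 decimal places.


Step 1: Excess thrust = T - D = 136797 - 72354 = 64443 N
Step 2: Excess power = 64443 * 245.1 = 15794979.3 W
Step 3: RC = 15794979.3 / 243968 = 64.742 m/s

64.742


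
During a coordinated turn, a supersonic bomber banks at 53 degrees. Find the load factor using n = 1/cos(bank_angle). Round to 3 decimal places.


Step 1: Convert 53 degrees to radians = 0.925025
Step 2: cos(53 deg) = 0.601815
Step 3: n = 1 / 0.601815 = 1.662

1.662


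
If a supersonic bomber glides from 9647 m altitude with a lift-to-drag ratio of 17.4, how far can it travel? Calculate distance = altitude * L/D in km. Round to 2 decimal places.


Step 1: Glide distance = altitude * L/D = 9647 * 17.4 = 167857.8 m
Step 2: Convert to km: 167857.8 / 1000 = 167.86 km

167.86


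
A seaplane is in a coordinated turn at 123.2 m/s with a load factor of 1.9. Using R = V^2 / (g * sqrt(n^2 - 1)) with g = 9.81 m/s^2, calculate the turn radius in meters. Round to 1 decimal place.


Step 1: V^2 = 123.2^2 = 15178.24
Step 2: n^2 - 1 = 1.9^2 - 1 = 2.61
Step 3: sqrt(2.61) = 1.615549
Step 4: R = 15178.24 / (9.81 * 1.615549) = 957.7 m

957.7


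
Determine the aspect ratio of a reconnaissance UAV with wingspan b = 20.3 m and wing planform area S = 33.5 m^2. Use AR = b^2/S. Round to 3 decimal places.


Step 1: b^2 = 20.3^2 = 412.09
Step 2: AR = 412.09 / 33.5 = 12.301

12.301


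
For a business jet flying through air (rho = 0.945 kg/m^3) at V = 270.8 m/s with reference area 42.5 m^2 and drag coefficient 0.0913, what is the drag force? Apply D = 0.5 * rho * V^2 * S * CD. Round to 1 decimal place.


Step 1: Dynamic pressure q = 0.5 * 0.945 * 270.8^2 = 34649.6724 Pa
Step 2: Drag D = q * S * CD = 34649.6724 * 42.5 * 0.0913
Step 3: D = 134449.4 N

134449.4


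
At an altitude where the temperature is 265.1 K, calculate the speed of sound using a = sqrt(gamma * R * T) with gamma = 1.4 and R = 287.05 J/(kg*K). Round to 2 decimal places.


Step 1: gamma * R * T = 1.4 * 287.05 * 265.1 = 106535.737
Step 2: a = sqrt(106535.737) = 326.40 m/s

326.40


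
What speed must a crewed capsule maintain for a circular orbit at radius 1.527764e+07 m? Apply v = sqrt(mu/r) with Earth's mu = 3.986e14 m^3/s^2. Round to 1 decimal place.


Step 1: mu / r = 3.986e14 / 1.527764e+07 = 26090417.1063
Step 2: v = sqrt(26090417.1063) = 5107.9 m/s

5107.9


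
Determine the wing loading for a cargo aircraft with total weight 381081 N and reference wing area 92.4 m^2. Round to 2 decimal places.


Step 1: Wing loading = W / S = 381081 / 92.4
Step 2: Wing loading = 4124.25 N/m^2

4124.25


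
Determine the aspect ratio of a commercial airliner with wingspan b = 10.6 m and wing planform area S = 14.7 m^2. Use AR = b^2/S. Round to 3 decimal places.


Step 1: b^2 = 10.6^2 = 112.36
Step 2: AR = 112.36 / 14.7 = 7.644

7.644


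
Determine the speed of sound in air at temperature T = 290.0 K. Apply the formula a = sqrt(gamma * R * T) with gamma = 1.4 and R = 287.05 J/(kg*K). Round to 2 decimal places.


Step 1: gamma * R * T = 1.4 * 287.05 * 290.0 = 116542.3
Step 2: a = sqrt(116542.3) = 341.38 m/s

341.38


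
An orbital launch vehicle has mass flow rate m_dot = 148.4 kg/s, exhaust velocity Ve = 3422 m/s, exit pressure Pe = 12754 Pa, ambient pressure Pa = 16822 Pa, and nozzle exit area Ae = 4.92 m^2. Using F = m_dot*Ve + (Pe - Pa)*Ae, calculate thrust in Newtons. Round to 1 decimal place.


Step 1: Momentum thrust = m_dot * Ve = 148.4 * 3422 = 507824.8 N
Step 2: Pressure thrust = (Pe - Pa) * Ae = (12754 - 16822) * 4.92 = -20014.56 N
Step 3: Total thrust F = 507824.8 + -20014.56 = 487810.2 N

487810.2


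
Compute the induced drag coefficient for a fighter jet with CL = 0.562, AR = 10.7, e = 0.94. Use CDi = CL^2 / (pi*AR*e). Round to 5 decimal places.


Step 1: CL^2 = 0.562^2 = 0.315844
Step 2: pi * AR * e = 3.14159 * 10.7 * 0.94 = 31.598139
Step 3: CDi = 0.315844 / 31.598139 = 0.01000

0.01000


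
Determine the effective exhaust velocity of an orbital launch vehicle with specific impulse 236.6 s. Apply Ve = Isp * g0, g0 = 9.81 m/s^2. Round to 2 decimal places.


Step 1: Ve = Isp * g0 = 236.6 * 9.81
Step 2: Ve = 2321.05 m/s

2321.05


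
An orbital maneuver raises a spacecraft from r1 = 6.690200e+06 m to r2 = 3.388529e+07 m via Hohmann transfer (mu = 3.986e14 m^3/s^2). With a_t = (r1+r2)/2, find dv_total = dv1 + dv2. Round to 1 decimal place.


Step 1: Transfer semi-major axis a_t = (6.690200e+06 + 3.388529e+07) / 2 = 2.028774e+07 m
Step 2: v1 (circular at r1) = sqrt(mu/r1) = 7718.79 m/s
Step 3: v_t1 = sqrt(mu*(2/r1 - 1/a_t)) = 9975.57 m/s
Step 4: dv1 = |9975.57 - 7718.79| = 2256.78 m/s
Step 5: v2 (circular at r2) = 3429.75 m/s, v_t2 = 1969.54 m/s
Step 6: dv2 = |3429.75 - 1969.54| = 1460.21 m/s
Step 7: Total delta-v = 2256.78 + 1460.21 = 3717.0 m/s

3717.0


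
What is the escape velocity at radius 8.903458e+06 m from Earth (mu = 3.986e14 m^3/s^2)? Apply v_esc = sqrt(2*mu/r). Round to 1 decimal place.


Step 1: 2*mu/r = 2 * 3.986e14 / 8.903458e+06 = 89538244.5787
Step 2: v_esc = sqrt(89538244.5787) = 9462.5 m/s

9462.5


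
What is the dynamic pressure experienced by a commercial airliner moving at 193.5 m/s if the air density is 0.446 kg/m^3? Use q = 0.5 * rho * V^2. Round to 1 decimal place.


Step 1: V^2 = 193.5^2 = 37442.25
Step 2: q = 0.5 * 0.446 * 37442.25
Step 3: q = 8349.6 Pa

8349.6


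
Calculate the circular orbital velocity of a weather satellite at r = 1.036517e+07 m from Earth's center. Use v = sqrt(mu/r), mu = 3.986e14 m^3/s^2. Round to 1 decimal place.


Step 1: mu / r = 3.986e14 / 1.036517e+07 = 38455712.7379
Step 2: v = sqrt(38455712.7379) = 6201.3 m/s

6201.3


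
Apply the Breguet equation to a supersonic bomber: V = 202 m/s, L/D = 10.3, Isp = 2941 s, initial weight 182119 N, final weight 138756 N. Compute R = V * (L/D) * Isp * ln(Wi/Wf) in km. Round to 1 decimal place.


Step 1: Coefficient = V * (L/D) * Isp = 202 * 10.3 * 2941 = 6119044.6 m
Step 2: Wi/Wf = 182119 / 138756 = 1.312513
Step 3: ln(1.312513) = 0.271943
Step 4: R = 6119044.6 * 0.271943 = 1664033.3 m = 1664.0 km

1664.0


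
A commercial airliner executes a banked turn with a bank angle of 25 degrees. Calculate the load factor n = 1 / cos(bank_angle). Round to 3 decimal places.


Step 1: Convert 25 degrees to radians = 0.436332
Step 2: cos(25 deg) = 0.906308
Step 3: n = 1 / 0.906308 = 1.103

1.103


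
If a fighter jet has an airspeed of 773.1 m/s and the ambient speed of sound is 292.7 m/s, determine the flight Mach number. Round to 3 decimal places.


Step 1: M = V / a = 773.1 / 292.7
Step 2: M = 2.641

2.641


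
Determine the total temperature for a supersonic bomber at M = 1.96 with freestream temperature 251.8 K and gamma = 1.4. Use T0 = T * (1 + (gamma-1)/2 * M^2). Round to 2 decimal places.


Step 1: (gamma-1)/2 = 0.2
Step 2: M^2 = 3.8416
Step 3: 1 + 0.2 * 3.8416 = 1.76832
Step 4: T0 = 251.8 * 1.76832 = 445.26 K

445.26


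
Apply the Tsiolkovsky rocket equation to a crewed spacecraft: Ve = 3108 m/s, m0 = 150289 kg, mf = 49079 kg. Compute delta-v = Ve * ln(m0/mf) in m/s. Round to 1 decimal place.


Step 1: Mass ratio m0/mf = 150289 / 49079 = 3.062185
Step 2: ln(3.062185) = 1.119129
Step 3: delta-v = 3108 * 1.119129 = 3478.3 m/s

3478.3


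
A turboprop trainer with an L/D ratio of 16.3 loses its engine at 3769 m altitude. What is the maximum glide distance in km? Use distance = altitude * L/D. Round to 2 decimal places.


Step 1: Glide distance = altitude * L/D = 3769 * 16.3 = 61434.7 m
Step 2: Convert to km: 61434.7 / 1000 = 61.43 km

61.43


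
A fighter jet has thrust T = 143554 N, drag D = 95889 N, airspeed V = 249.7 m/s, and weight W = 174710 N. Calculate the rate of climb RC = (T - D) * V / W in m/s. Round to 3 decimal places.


Step 1: Excess thrust = T - D = 143554 - 95889 = 47665 N
Step 2: Excess power = 47665 * 249.7 = 11901950.5 W
Step 3: RC = 11901950.5 / 174710 = 68.124 m/s

68.124


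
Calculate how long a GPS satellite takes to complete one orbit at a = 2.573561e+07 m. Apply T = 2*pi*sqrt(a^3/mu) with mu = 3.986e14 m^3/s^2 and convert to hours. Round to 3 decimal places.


Step 1: a^3 / mu = 1.704525e+22 / 3.986e14 = 4.276280e+07
Step 2: sqrt(4.276280e+07) = 6539.327 s
Step 3: T = 2*pi * 6539.327 = 41087.8 s
Step 4: T in hours = 41087.8 / 3600 = 11.413 hours

11.413


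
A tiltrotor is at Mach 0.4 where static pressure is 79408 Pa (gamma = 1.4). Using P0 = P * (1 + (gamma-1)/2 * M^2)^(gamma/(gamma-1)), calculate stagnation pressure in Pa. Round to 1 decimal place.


Step 1: (gamma-1)/2 * M^2 = 0.2 * 0.16 = 0.032
Step 2: 1 + 0.032 = 1.032
Step 3: Exponent gamma/(gamma-1) = 3.5
Step 4: P0 = 79408 * 1.032^3.5 = 88663.2 Pa

88663.2


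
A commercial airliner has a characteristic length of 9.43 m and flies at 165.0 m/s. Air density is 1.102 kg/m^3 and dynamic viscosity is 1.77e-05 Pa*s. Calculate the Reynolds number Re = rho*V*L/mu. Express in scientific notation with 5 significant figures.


Step 1: Numerator = rho * V * L = 1.102 * 165.0 * 9.43 = 1714.6569
Step 2: Re = 1714.6569 / 1.77e-05
Step 3: Re = 9.6873e+07

9.6873e+07


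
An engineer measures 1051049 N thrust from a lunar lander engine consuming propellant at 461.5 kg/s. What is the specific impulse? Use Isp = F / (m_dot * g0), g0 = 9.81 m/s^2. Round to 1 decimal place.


Step 1: m_dot * g0 = 461.5 * 9.81 = 4527.32
Step 2: Isp = 1051049 / 4527.32 = 232.2 s

232.2


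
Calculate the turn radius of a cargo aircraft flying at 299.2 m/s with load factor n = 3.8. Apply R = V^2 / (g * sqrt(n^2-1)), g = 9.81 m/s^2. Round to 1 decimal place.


Step 1: V^2 = 299.2^2 = 89520.64
Step 2: n^2 - 1 = 3.8^2 - 1 = 13.44
Step 3: sqrt(13.44) = 3.666061
Step 4: R = 89520.64 / (9.81 * 3.666061) = 2489.2 m

2489.2


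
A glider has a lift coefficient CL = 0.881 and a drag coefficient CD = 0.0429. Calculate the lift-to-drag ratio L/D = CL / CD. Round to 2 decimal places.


Step 1: L/D = CL / CD = 0.881 / 0.0429
Step 2: L/D = 20.54

20.54


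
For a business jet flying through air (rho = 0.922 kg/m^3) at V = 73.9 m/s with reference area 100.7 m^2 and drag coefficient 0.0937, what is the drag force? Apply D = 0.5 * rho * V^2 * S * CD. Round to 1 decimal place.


Step 1: Dynamic pressure q = 0.5 * 0.922 * 73.9^2 = 2517.6178 Pa
Step 2: Drag D = q * S * CD = 2517.6178 * 100.7 * 0.0937
Step 3: D = 23755.2 N

23755.2


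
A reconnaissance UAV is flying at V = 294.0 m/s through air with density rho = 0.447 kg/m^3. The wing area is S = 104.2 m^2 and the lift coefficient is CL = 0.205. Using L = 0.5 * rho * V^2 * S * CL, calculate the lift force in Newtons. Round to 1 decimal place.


Step 1: Calculate dynamic pressure q = 0.5 * 0.447 * 294.0^2 = 0.5 * 0.447 * 86436.0 = 19318.446 Pa
Step 2: Multiply by wing area and lift coefficient: L = 19318.446 * 104.2 * 0.205
Step 3: L = 2012982.0732 * 0.205 = 412661.3 N

412661.3


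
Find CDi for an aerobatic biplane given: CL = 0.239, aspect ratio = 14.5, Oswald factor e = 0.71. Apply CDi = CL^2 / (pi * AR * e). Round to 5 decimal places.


Step 1: CL^2 = 0.239^2 = 0.057121
Step 2: pi * AR * e = 3.14159 * 14.5 * 0.71 = 32.342696
Step 3: CDi = 0.057121 / 32.342696 = 0.00177

0.00177


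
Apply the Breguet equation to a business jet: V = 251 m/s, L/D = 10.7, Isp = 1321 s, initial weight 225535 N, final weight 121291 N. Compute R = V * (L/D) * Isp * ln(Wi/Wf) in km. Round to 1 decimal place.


Step 1: Coefficient = V * (L/D) * Isp = 251 * 10.7 * 1321 = 3547809.7 m
Step 2: Wi/Wf = 225535 / 121291 = 1.859454
Step 3: ln(1.859454) = 0.620283
Step 4: R = 3547809.7 * 0.620283 = 2200645.1 m = 2200.6 km

2200.6


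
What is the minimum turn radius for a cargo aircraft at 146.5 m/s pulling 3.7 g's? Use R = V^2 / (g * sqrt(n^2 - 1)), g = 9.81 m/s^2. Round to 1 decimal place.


Step 1: V^2 = 146.5^2 = 21462.25
Step 2: n^2 - 1 = 3.7^2 - 1 = 12.69
Step 3: sqrt(12.69) = 3.562303
Step 4: R = 21462.25 / (9.81 * 3.562303) = 614.2 m

614.2


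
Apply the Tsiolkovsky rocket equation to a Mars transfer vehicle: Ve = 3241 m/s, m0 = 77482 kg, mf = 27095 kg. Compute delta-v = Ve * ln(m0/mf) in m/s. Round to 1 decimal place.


Step 1: Mass ratio m0/mf = 77482 / 27095 = 2.859642
Step 2: ln(2.859642) = 1.050696
Step 3: delta-v = 3241 * 1.050696 = 3405.3 m/s

3405.3


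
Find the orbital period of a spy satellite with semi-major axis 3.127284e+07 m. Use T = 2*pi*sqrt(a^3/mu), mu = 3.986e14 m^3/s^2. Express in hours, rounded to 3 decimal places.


Step 1: a^3 / mu = 3.058454e+22 / 3.986e14 = 7.672991e+07
Step 2: sqrt(7.672991e+07) = 8759.5609 s
Step 3: T = 2*pi * 8759.5609 = 55037.94 s
Step 4: T in hours = 55037.94 / 3600 = 15.288 hours

15.288


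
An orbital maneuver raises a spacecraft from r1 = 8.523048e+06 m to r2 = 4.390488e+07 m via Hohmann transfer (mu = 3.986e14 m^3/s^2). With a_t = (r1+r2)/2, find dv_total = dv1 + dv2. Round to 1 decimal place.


Step 1: Transfer semi-major axis a_t = (8.523048e+06 + 4.390488e+07) / 2 = 2.621396e+07 m
Step 2: v1 (circular at r1) = sqrt(mu/r1) = 6838.66 m/s
Step 3: v_t1 = sqrt(mu*(2/r1 - 1/a_t)) = 8850.37 m/s
Step 4: dv1 = |8850.37 - 6838.66| = 2011.7 m/s
Step 5: v2 (circular at r2) = 3013.09 m/s, v_t2 = 1718.08 m/s
Step 6: dv2 = |3013.09 - 1718.08| = 1295.01 m/s
Step 7: Total delta-v = 2011.7 + 1295.01 = 3306.7 m/s

3306.7


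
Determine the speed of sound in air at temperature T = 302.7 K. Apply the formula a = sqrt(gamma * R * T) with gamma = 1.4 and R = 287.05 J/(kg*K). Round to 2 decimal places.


Step 1: gamma * R * T = 1.4 * 287.05 * 302.7 = 121646.049
Step 2: a = sqrt(121646.049) = 348.78 m/s

348.78


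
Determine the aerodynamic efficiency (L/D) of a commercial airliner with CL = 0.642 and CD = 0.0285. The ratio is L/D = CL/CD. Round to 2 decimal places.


Step 1: L/D = CL / CD = 0.642 / 0.0285
Step 2: L/D = 22.53

22.53


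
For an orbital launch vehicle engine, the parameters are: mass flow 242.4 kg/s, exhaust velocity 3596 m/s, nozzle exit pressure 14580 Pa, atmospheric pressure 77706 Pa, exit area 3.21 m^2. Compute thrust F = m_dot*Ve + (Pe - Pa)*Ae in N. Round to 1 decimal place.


Step 1: Momentum thrust = m_dot * Ve = 242.4 * 3596 = 871670.4 N
Step 2: Pressure thrust = (Pe - Pa) * Ae = (14580 - 77706) * 3.21 = -202634.46 N
Step 3: Total thrust F = 871670.4 + -202634.46 = 669035.9 N

669035.9


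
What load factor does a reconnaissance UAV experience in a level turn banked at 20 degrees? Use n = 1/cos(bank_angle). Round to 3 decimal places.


Step 1: Convert 20 degrees to radians = 0.349066
Step 2: cos(20 deg) = 0.939693
Step 3: n = 1 / 0.939693 = 1.064

1.064


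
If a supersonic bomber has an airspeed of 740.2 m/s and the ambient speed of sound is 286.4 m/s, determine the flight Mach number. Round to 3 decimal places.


Step 1: M = V / a = 740.2 / 286.4
Step 2: M = 2.584

2.584


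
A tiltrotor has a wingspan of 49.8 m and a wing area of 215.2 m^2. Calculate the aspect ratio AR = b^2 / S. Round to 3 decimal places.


Step 1: b^2 = 49.8^2 = 2480.04
Step 2: AR = 2480.04 / 215.2 = 11.524

11.524


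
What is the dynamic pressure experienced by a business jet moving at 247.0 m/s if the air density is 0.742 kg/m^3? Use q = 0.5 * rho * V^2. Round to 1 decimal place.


Step 1: V^2 = 247.0^2 = 61009.0
Step 2: q = 0.5 * 0.742 * 61009.0
Step 3: q = 22634.3 Pa

22634.3


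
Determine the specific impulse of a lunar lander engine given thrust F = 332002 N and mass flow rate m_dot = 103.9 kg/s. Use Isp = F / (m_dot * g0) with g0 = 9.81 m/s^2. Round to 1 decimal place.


Step 1: m_dot * g0 = 103.9 * 9.81 = 1019.26
Step 2: Isp = 332002 / 1019.26 = 325.7 s

325.7


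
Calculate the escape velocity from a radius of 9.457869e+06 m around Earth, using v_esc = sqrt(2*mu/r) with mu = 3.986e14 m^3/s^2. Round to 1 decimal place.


Step 1: 2*mu/r = 2 * 3.986e14 / 9.457869e+06 = 84289600.5432
Step 2: v_esc = sqrt(84289600.5432) = 9180.9 m/s

9180.9


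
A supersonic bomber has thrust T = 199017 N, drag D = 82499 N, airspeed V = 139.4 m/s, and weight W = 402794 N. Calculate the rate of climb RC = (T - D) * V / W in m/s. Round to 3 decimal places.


Step 1: Excess thrust = T - D = 199017 - 82499 = 116518 N
Step 2: Excess power = 116518 * 139.4 = 16242609.2 W
Step 3: RC = 16242609.2 / 402794 = 40.325 m/s

40.325


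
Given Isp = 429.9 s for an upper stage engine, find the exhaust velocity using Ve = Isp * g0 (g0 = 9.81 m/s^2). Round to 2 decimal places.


Step 1: Ve = Isp * g0 = 429.9 * 9.81
Step 2: Ve = 4217.32 m/s

4217.32


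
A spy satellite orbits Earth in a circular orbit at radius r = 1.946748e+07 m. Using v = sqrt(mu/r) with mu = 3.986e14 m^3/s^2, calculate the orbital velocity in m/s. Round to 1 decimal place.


Step 1: mu / r = 3.986e14 / 1.946748e+07 = 20475171.9277
Step 2: v = sqrt(20475171.9277) = 4524.9 m/s

4524.9


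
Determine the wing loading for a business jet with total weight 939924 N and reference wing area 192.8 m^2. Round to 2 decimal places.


Step 1: Wing loading = W / S = 939924 / 192.8
Step 2: Wing loading = 4875.12 N/m^2

4875.12


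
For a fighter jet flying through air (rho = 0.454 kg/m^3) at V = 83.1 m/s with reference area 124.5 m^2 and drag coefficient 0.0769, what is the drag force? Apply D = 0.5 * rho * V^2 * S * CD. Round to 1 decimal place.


Step 1: Dynamic pressure q = 0.5 * 0.454 * 83.1^2 = 1567.5735 Pa
Step 2: Drag D = q * S * CD = 1567.5735 * 124.5 * 0.0769
Step 3: D = 15008.0 N

15008.0


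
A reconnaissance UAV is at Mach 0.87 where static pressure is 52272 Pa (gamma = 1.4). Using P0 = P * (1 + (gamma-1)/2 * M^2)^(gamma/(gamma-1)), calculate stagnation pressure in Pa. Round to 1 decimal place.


Step 1: (gamma-1)/2 * M^2 = 0.2 * 0.7569 = 0.15138
Step 2: 1 + 0.15138 = 1.15138
Step 3: Exponent gamma/(gamma-1) = 3.5
Step 4: P0 = 52272 * 1.15138^3.5 = 85612.0 Pa

85612.0


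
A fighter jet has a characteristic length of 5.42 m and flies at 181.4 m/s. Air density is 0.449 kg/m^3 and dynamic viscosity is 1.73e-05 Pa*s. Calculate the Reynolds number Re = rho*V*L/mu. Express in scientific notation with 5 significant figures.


Step 1: Numerator = rho * V * L = 0.449 * 181.4 * 5.42 = 441.451412
Step 2: Re = 441.451412 / 1.73e-05
Step 3: Re = 2.5517e+07

2.5517e+07


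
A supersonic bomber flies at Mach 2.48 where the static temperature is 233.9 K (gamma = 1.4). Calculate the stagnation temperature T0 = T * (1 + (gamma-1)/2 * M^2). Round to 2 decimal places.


Step 1: (gamma-1)/2 = 0.2
Step 2: M^2 = 6.1504
Step 3: 1 + 0.2 * 6.1504 = 2.23008
Step 4: T0 = 233.9 * 2.23008 = 521.62 K

521.62


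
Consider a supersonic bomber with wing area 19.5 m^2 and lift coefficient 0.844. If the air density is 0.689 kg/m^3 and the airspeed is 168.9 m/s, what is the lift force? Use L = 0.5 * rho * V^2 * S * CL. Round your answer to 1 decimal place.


Step 1: Calculate dynamic pressure q = 0.5 * 0.689 * 168.9^2 = 0.5 * 0.689 * 28527.21 = 9827.6238 Pa
Step 2: Multiply by wing area and lift coefficient: L = 9827.6238 * 19.5 * 0.844
Step 3: L = 191638.665 * 0.844 = 161743.0 N

161743.0


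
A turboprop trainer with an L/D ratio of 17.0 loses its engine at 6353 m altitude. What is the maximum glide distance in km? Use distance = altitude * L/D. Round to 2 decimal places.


Step 1: Glide distance = altitude * L/D = 6353 * 17.0 = 108001.0 m
Step 2: Convert to km: 108001.0 / 1000 = 108.00 km

108.00


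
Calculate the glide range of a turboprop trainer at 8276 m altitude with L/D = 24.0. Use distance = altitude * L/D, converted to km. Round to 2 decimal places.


Step 1: Glide distance = altitude * L/D = 8276 * 24.0 = 198624.0 m
Step 2: Convert to km: 198624.0 / 1000 = 198.62 km

198.62
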